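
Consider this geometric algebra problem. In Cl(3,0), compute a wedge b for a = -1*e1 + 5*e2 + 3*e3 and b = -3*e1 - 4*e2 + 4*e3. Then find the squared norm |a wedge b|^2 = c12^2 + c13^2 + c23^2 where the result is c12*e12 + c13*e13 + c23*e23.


a wedge b = (a1*b2 - a2*b1)*e12 + (a1*b3 - a3*b1)*e13 + (a2*b3 - a3*b2)*e23
e12 coeff: (-1)*(-4) - 5*(-3) = 4 - (-15) = 19
e13 coeff: (-1)*4 - 3*(-3) = -4 - (-9) = 5
e23 coeff: 5*4 - 3*(-4) = 20 - (-12) = 32
|a wedge b|^2 = 19^2 + 5^2 + 32^2
= 361 + 25 + 1024
= 1410


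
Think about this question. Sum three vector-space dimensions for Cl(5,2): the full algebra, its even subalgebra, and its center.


n = 5 + 2 = 7
Total dim = 2^7 = 128
Even subalgebra dim = 2^6 = 64
n is odd, so center dim = 2
Sum = 128 + 64 + 2 = 194


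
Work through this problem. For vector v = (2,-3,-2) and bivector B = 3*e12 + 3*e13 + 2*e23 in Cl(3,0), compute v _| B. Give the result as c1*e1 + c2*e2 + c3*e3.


Left contraction v _| B = <vB>_1 (grade-1 part of the geometric product vB).
Using e1_|e12 = e2, e2_|e12 = -e1, e1_|e13 = e3, e3_|e13 = -e1, e2_|e23 = e3, e3_|e23 = -e2:
e1 coeff: -v2*b12 - v3*b13 = -(-3)*(3) - (-2)*(3) = 15
e2 coeff: v1*b12 - v3*b23 = (2)*(3) - (-2)*(2) = 10
e3 coeff: v1*b13 + v2*b23 = (2)*(3) + (-3)*(2) = 0
v _| B = 15*e1 + 10*e2 + 0*e3


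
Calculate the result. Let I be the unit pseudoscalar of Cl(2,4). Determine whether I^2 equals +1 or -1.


The pseudoscalar I = e1...e_n (product of all n generators) of Cl(p,q) satisfies I^2 = (-1)^(q + n(n-1)/2).
p = 2, q = 4, n = p + q = 6
n(n-1)/2 = 6 * 5 / 2 = 15
Exponent = q + n(n-1)/2 = 4 + 15 = 19
I^2 = (-1)^19 = -1


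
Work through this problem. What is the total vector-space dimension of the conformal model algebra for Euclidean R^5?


The conformal model of R^5 uses Cl(6,1): the 5 Euclidean generators plus two extra orthogonal generators e+ (e+^2 = +1) and e- (e-^2 = -1), from which the null vectors e0, einf are built.
Number of generators m = 5 + 2 = 7.
dim Cl(p,q) = 2^m = 2^7 = 128


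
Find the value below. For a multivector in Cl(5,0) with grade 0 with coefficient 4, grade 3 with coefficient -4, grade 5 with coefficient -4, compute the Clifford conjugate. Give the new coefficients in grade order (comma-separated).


Clifford conjugate sign for grade k: (-1)^(k(k+1)/2)
Grade 0: (-1)^(0*1/2) = (-1)^0 = 1, coeff 4 -> 4
Grade 3: (-1)^(3*4/2) = (-1)^6 = 1, coeff -4 -> -4
Grade 5: (-1)^(5*6/2) = (-1)^15 = -1, coeff -4 -> 4
Conjugated coefficients: 4, -4, 4


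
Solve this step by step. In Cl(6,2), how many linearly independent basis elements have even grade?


Even subalgebra dimension = 2^(n-1)
n = 6 + 2 = 8
2^(8 - 1) = 2^7 = 128
Verification: sum of C(8,k) for even k = 1 + 28 + 70 + 28 + 1 = 128
Result = 128


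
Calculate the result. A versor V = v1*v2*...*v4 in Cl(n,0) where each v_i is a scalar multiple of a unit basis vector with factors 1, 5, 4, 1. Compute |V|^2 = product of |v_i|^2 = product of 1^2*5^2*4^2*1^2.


Each vector v_i has |v_i|^2 = s_i^2
Squared scales: 1^2 = 1, 5^2 = 25, 4^2 = 16, 1^2 = 1
|V|^2 = 1 * 25 * 16 * 1
= 400


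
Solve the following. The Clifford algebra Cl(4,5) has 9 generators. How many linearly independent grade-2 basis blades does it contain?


Number of grade-k basis blades in Cl(p,q) with n = p + q is C(n, k).
n = 4 + 5 = 9
C(9, 2) = 9! / (2! * 7!)
= 362880 / (2 * 5040)
= 36


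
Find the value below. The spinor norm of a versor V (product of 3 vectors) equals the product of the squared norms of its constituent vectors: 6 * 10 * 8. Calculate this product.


Spinor norm N(V) = |v1|^2 * |v2|^2 * ... * |v3|^2
= 6 * 10 * 8
Running product: 6, 60, 480
N(V) = 480


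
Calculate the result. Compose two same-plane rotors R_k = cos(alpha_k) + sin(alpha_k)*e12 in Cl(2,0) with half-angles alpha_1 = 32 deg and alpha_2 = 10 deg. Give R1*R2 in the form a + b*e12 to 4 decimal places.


Same-plane rotors commute and their half-angles add:
R1*R2 = cos(a1 + a2) + sin(a1 + a2)*e12.
a1 + a2 = 32 + 10 = 42 deg
cos(42 deg) = 0.7431
sin(42 deg) = 0.6691
R1*R2 = 0.7431 + 0.6691*e12


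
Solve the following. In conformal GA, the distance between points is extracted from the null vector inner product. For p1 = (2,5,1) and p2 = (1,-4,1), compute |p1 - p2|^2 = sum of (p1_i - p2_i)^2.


p1 - p2 = (1, 9, 0)
|p1 - p2|^2 = 1^2 + 9^2 + 0^2
= 1 + 81 + 0
= 82


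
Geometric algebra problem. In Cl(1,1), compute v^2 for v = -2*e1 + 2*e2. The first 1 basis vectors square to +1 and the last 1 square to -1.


v^2 = sum of c_i^2 * e_i^2
Positive signature terms (e_i^2 = +1): (-2)^2 = 4
Negative signature terms (e_j^2 = -1): 2^2 = 4
v^2 = 4 - 4 = 0


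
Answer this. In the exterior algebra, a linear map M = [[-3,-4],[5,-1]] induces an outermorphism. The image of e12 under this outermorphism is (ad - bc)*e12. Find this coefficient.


The outermorphism of a linear map f sends e1^e2 to f(e1)^f(e2).
f(e1) = -3*e1 + 5*e2
f(e2) = -4*e1 - 1*e2
f(e1) ^ f(e2) = (-3*e1 + 5*e2) ^ (-4*e1 - 1*e2)
= (-3)*(-1)*e12 + 5*(-4)*e21
= (3 - (-20))*e12
= 23*e12
Coefficient = 23


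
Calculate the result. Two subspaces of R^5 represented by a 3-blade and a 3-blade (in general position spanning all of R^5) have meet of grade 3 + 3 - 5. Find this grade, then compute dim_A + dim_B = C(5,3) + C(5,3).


Meet grade = grade(A) + grade(B) - n
= 3 + 3 - 5 = 1
C(5,3) = 10
C(5,3) = 10
dim_A + dim_B = 10 + 10 = 20


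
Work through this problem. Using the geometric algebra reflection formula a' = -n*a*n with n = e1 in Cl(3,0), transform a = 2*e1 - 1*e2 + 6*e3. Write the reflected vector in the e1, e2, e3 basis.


Reflection formula: a' = -n*a*n, with n = e1 (unit vector, n^2 = 1).
For reflection through hyperplane perp to e1:
The component along e1 flips sign, others stay.
a = (2, -1, 6)
a' = (-2, -1, 6)
a' = -2*e1 - 1*e2 + 6*e3


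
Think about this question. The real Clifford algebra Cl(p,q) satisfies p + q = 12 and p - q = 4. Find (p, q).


We need p + q = 12 and p - q = 4.
Adding: 2p = 12 + 4 = 16, so p = 8.
Then q = 12 - 8 = 4.
(p, q) = (8, 4)


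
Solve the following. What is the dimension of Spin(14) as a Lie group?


Spin(n) double-covers SO(n); both have Lie algebra so(n) of dimension n(n-1)/2.
n = 14
n(n-1) = 14 * 13 = 182
dim Spin(14) = 182/2 = 91


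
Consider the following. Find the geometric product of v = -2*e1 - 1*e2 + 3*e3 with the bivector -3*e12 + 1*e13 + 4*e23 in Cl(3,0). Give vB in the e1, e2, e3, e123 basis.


vB has grade-1 (vector) and grade-3 (trivector) parts: vB = (v _| B) + (v ^ B).
Vector part <vB>_1:
  e1: -v2*b12 - v3*b13 = -(-1)*(-3) - (3)*(1) = -6
  e2: v1*b12 - v3*b23 = (-2)*(-3) - (3)*(4) = -6
  e3: v1*b13 + v2*b23 = (-2)*(1) + (-1)*(4) = -6
Trivector part <vB>_3:
  e123: v1*b23 - v2*b13 + v3*b12 = (-2)*(4) - (-1)*(1) + (3)*(-3) = -16
vB = -6*e1 - 6*e2 - 6*e3 - 16*e123


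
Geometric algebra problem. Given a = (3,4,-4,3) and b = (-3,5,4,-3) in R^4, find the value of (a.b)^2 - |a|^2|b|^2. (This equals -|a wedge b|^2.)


a . b = 3*(-3) + 4*5 + (-4)*4 + 3*(-3)
= -9 + 20 + (-16) + (-9) = -14
|a|^2 = 3^2 + 4^2 + (-4)^2 + 3^2 = 50
|b|^2 = (-3)^2 + 5^2 + 4^2 + (-3)^2 = 59
(a.b)^2 = (-14)^2 = 196
|a|^2 * |b|^2 = 50 * 59 = 2950
Result = 196 - 2950 = -2754


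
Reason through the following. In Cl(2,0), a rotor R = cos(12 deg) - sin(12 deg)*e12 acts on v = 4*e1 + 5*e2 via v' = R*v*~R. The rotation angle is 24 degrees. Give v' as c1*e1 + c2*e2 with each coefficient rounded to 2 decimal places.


Rotor R = cos(12deg) - sin(12deg)*e12
Rotation angle theta = 2 * 12 = 24 degrees
v' = R*v*~R rotates v by theta.
cos(24deg) = 0.9135, sin(24deg) = 0.4067
v'_1 = 4*cos(24deg) - 5*sin(24deg)
= 4*0.9135 - 5*0.4067
= 1.62
v'_2 = 4*sin(24deg) + 5*cos(24deg)
= 4*0.4067 + 5*0.9135
= 6.19
v' = 1.62*e1 + 6.19*e2


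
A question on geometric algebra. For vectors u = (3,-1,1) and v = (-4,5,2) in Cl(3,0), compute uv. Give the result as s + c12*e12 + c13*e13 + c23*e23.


In Cl(3,0): e_i^2 = 1, e_ie_j = -e_je_i for i != j.
Scalar part = u . v = 3*(-4) + (-1)*5 + 1*2
= -12 + (-5) + 2 = -15
e12 coeff = 3*5 - (-1)*(-4) = 15 - 4 = 11
e13 coeff = 3*2 - 1*(-4) = 6 - (-4) = 10
e23 coeff = (-1)*2 - 1*5 = -2 - 5 = -7
uv = -15 + 11*e12 + 10*e13 - 7*e23


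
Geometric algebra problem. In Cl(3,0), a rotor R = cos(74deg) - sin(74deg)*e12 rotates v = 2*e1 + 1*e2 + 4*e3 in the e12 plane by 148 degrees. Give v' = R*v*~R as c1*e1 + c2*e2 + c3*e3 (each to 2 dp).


Rotor R = cos(74deg) - sin(74deg)*e12
Rotation angle theta = 2 * 74 = 148 degrees in the e12 plane (e1 -> e2).
The component perpendicular to the plane (e3) is invariant: v'_3 = v3 = 4.00
cos(148deg) = -0.8480, sin(148deg) = 0.5299
v'_1 = v1*cos(theta) - v2*sin(theta) = 2*(-0.8480) - 1*0.5299 = -2.23
v'_2 = v1*sin(theta) + v2*cos(theta) = 2*0.5299 + 1*(-0.8480) = 0.21
v' = -2.23*e1 + 0.21*e2 + 4.00*e3


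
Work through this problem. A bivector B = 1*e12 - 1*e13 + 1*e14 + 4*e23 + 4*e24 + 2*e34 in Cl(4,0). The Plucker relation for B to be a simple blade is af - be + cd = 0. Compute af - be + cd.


Plucker relation: af - be + cd
a*f = 1*2 = 2
b*e = (-1)*4 = -4
c*d = 1*4 = 4
af - be + cd = 2 - (-4) + 4
= 10


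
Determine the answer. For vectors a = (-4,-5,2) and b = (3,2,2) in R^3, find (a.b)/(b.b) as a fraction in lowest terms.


Projection coefficient = (a . b) / (b . b)
a . b = (-4)*3 + (-5)*2 + 2*2
= -12 + (-10) + 4 = -18
b . b = 3^2 + 2^2 + 2^2
= 9 + 4 + 4 = 17
Coefficient = -18/17
In lowest terms: -18/17


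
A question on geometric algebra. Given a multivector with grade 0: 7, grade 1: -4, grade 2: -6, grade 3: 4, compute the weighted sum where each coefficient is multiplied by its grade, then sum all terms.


Grade-weighted sum = sum of grade_k * coefficient_k
0*7 = 0
1*(-4) = -4
2*(-6) = -12
3*4 = 12
Total = 0 + (-4) + (-12) + 12 = -4


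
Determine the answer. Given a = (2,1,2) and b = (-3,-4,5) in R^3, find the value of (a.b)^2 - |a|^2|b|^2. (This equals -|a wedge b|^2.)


a . b = 2*(-3) + 1*(-4) + 2*5
= -6 + (-4) + 10 = 0
|a|^2 = 2^2 + 1^2 + 2^2 = 9
|b|^2 = (-3)^2 + (-4)^2 + 5^2 = 50
(a.b)^2 = 0^2 = 0
|a|^2 * |b|^2 = 9 * 50 = 450
Result = 0 - 450 = -450


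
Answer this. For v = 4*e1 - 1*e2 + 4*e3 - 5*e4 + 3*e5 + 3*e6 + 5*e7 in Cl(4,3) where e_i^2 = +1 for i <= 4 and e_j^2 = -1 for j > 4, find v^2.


v^2 = sum of c_i^2 * e_i^2
Positive signature terms (e_i^2 = +1): 4^2 + (-1)^2 + 4^2 + (-5)^2 = 58
Negative signature terms (e_j^2 = -1): 3^2 + 3^2 + 5^2 = 43
v^2 = 58 - 43 = 15


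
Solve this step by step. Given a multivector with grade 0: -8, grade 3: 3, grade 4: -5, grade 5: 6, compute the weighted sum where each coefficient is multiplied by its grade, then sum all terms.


Grade-weighted sum = sum of grade_k * coefficient_k
0*(-8) = 0
3*3 = 9
4*(-5) = -20
5*6 = 30
Total = 0 + 9 + (-20) + 30 = 19


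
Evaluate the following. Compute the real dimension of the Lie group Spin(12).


Spin(n) double-covers SO(n); both have Lie algebra so(n) of dimension n(n-1)/2.
n = 12
n(n-1) = 12 * 11 = 132
dim Spin(12) = 132/2 = 66


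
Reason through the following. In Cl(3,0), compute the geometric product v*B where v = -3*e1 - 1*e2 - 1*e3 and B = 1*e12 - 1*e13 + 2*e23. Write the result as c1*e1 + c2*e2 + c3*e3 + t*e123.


vB has grade-1 (vector) and grade-3 (trivector) parts: vB = (v _| B) + (v ^ B).
Vector part <vB>_1:
  e1: -v2*b12 - v3*b13 = -(-1)*(1) - (-1)*(-1) = 0
  e2: v1*b12 - v3*b23 = (-3)*(1) - (-1)*(2) = -1
  e3: v1*b13 + v2*b23 = (-3)*(-1) + (-1)*(2) = 1
Trivector part <vB>_3:
  e123: v1*b23 - v2*b13 + v3*b12 = (-3)*(2) - (-1)*(-1) + (-1)*(1) = -8
vB = 0*e1 - 1*e2 + 1*e3 - 8*e123


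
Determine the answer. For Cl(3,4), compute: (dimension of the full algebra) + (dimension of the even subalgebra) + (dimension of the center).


n = 3 + 4 = 7
Total dim = 2^7 = 128
Even subalgebra dim = 2^6 = 64
n is odd, so center dim = 2
Sum = 128 + 64 + 2 = 194


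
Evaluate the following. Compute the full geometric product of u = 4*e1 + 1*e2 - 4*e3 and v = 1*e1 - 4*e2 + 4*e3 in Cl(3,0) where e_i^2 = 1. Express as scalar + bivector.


In Cl(3,0): e_i^2 = 1, e_ie_j = -e_je_i for i != j.
Scalar part = u . v = 4*1 + 1*(-4) + (-4)*4
= 4 + (-4) + (-16) = -16
e12 coeff = 4*(-4) - 1*1 = -16 - 1 = -17
e13 coeff = 4*4 - (-4)*1 = 16 - (-4) = 20
e23 coeff = 1*4 - (-4)*(-4) = 4 - 16 = -12
uv = -16 - 17*e12 + 20*e13 - 12*e23


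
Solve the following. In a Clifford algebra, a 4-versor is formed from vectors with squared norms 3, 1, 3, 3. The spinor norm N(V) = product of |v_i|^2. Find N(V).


Spinor norm N(V) = |v1|^2 * |v2|^2 * ... * |v4|^2
= 3 * 1 * 3 * 3
Running product: 3, 3, 9, 27
N(V) = 27


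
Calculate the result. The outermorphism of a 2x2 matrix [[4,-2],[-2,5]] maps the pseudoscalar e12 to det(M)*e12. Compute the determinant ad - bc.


The outermorphism of a linear map f sends e1^e2 to f(e1)^f(e2).
f(e1) = 4*e1 - 2*e2
f(e2) = -2*e1 + 5*e2
f(e1) ^ f(e2) = (4*e1 - 2*e2) ^ (-2*e1 + 5*e2)
= 4*5*e12 + (-2)*(-2)*e21
= (20 - 4)*e12
= 16*e12
Coefficient = 16


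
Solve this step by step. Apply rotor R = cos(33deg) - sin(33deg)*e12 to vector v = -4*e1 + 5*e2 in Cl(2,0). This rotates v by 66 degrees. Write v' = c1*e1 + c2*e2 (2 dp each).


Rotor R = cos(33deg) - sin(33deg)*e12
Rotation angle theta = 2 * 33 = 66 degrees
v' = R*v*~R rotates v by theta.
cos(66deg) = 0.4067, sin(66deg) = 0.9135
v'_1 = -4*cos(66deg) - 5*sin(66deg)
= -4*0.4067 - 5*0.9135
= -6.19
v'_2 = -4*sin(66deg) + 5*cos(66deg)
= -4*0.9135 + 5*0.4067
= -1.62
v' = -6.19*e1 - 1.62*e2


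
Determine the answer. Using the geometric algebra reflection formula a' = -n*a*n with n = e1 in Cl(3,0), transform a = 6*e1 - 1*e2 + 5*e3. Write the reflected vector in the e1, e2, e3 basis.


Reflection formula: a' = -n*a*n, with n = e1 (unit vector, n^2 = 1).
For reflection through hyperplane perp to e1:
The component along e1 flips sign, others stay.
a = (6, -1, 5)
a' = (-6, -1, 5)
a' = -6*e1 - 1*e2 + 5*e3


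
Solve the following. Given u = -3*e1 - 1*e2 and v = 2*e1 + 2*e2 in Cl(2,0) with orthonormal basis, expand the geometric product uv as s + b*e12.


Expand: (-3*e1 - 1*e2)(2*e1 + 2*e2)
= (-3)*2*e1e1 + (-3)*2*e1e2 + (-1)*2*e2e1 + (-1)*2*e2e2
Using e1^2 = e2^2 = 1, e2e1 = -e1e2:
Scalar part s = (-3)*2 + (-1)*2 = -6 + (-2) = -8
Bivector part b = (-3)*2 - (-1)*2 = -6 - (-2) = -4
uv = -8 - 4*e12


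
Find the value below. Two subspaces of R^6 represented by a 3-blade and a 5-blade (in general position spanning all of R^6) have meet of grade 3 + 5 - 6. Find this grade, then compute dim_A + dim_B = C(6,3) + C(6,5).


Meet grade = grade(A) + grade(B) - n
= 3 + 5 - 6 = 2
C(6,3) = 20
C(6,5) = 6
dim_A + dim_B = 20 + 6 = 26


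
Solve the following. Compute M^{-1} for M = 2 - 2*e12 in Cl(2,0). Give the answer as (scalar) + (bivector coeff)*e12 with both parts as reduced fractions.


M = 2 - 2*e12, where e12^2 = -1.
Since M commutes with its reverse ~M = a - b*e12, M * ~M = a^2 - b^2*e12^2 = a^2 + b^2.
So M^{-1} = ~M / (a^2 + b^2) = (a - b*e12)/(a^2 + b^2).
a^2 + b^2 = 4 + 4 = 8
Scalar part = 2/8 = 1/4
Bivector coeff = 2/8 = 1/4
M^{-1} = 1/4 + 1/4*e12


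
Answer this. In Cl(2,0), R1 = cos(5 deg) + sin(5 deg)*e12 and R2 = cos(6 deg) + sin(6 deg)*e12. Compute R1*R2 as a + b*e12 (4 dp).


Same-plane rotors commute and their half-angles add:
R1*R2 = cos(a1 + a2) + sin(a1 + a2)*e12.
a1 + a2 = 5 + 6 = 11 deg
cos(11 deg) = 0.9816
sin(11 deg) = 0.1908
R1*R2 = 0.9816 + 0.1908*e12


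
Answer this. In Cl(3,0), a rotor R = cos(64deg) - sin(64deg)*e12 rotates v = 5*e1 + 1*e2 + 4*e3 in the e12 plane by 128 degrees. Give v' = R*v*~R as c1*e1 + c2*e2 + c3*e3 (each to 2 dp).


Rotor R = cos(64deg) - sin(64deg)*e12
Rotation angle theta = 2 * 64 = 128 degrees in the e12 plane (e1 -> e2).
The component perpendicular to the plane (e3) is invariant: v'_3 = v3 = 4.00
cos(128deg) = -0.6157, sin(128deg) = 0.7880
v'_1 = v1*cos(theta) - v2*sin(theta) = 5*(-0.6157) - 1*0.7880 = -3.87
v'_2 = v1*sin(theta) + v2*cos(theta) = 5*0.7880 + 1*(-0.6157) = 3.32
v' = -3.87*e1 + 3.32*e2 + 4.00*e3


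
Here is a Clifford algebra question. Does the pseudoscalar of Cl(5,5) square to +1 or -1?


The pseudoscalar I = e1...e_n (product of all n generators) of Cl(p,q) satisfies I^2 = (-1)^(q + n(n-1)/2).
p = 5, q = 5, n = p + q = 10
n(n-1)/2 = 10 * 9 / 2 = 45
Exponent = q + n(n-1)/2 = 5 + 45 = 50
I^2 = (-1)^50 = +1


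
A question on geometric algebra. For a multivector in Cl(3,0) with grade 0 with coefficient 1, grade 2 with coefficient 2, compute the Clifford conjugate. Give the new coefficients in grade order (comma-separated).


Clifford conjugate sign for grade k: (-1)^(k(k+1)/2)
Grade 0: (-1)^(0*1/2) = (-1)^0 = 1, coeff 1 -> 1
Grade 2: (-1)^(2*3/2) = (-1)^3 = -1, coeff 2 -> -2
Conjugated coefficients: 1, -2


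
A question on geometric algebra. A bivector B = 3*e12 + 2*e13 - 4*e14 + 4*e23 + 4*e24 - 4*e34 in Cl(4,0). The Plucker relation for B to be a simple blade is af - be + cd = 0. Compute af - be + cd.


Plucker relation: af - be + cd
a*f = 3*(-4) = -12
b*e = 2*4 = 8
c*d = (-4)*4 = -16
af - be + cd = -12 - 8 + (-16)
= -36


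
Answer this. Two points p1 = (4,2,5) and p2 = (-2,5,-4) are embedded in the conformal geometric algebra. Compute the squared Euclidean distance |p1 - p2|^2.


p1 - p2 = (6, -3, 9)
|p1 - p2|^2 = 6^2 + (-3)^2 + 9^2
= 36 + 9 + 81
= 126


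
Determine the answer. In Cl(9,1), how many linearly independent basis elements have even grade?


Even subalgebra dimension = 2^(n-1)
n = 9 + 1 = 10
2^(10 - 1) = 2^9 = 512
Verification: sum of C(10,k) for even k = 1 + 45 + 210 + 210 + 45 + 1 = 512
Result = 512


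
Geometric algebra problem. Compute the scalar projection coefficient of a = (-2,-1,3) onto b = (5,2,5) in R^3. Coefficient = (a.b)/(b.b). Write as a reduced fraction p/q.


Projection coefficient = (a . b) / (b . b)
a . b = (-2)*5 + (-1)*2 + 3*5
= -10 + (-2) + 15 = 3
b . b = 5^2 + 2^2 + 5^2
= 25 + 4 + 25 = 54
Coefficient = 3/54
In lowest terms: 1/18


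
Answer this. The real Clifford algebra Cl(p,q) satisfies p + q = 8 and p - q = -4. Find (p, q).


We need p + q = 8 and p - q = -4.
Adding: 2p = 8 + (-4) = 4, so p = 2.
Then q = 8 - 2 = 6.
(p, q) = (2, 6)


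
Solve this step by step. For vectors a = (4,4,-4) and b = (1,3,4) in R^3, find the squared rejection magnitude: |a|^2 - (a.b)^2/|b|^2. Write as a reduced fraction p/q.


|a|^2 = 4^2 + 4^2 + (-4)^2 = 48
|b|^2 = 1^2 + 3^2 + 4^2 = 26
a . b = 4*1 + 4*3 + (-4)*4 = 0
(a.b)^2 = 0^2 = 0
|rej|^2 = 48 - 0/26
= (1248 - 0)/26
= 1248/26
In lowest terms: 48/1


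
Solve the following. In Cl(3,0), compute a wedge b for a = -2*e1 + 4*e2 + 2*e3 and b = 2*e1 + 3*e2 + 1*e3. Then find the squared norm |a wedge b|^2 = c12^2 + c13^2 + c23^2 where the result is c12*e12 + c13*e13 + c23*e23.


a wedge b = (a1*b2 - a2*b1)*e12 + (a1*b3 - a3*b1)*e13 + (a2*b3 - a3*b2)*e23
e12 coeff: (-2)*3 - 4*2 = -6 - 8 = -14
e13 coeff: (-2)*1 - 2*2 = -2 - 4 = -6
e23 coeff: 4*1 - 2*3 = 4 - 6 = -2
|a wedge b|^2 = (-14)^2 + (-6)^2 + (-2)^2
= 196 + 36 + 4
= 236


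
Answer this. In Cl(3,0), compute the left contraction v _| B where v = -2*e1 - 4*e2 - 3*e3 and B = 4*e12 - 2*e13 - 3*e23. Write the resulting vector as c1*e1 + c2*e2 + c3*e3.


Left contraction v _| B = <vB>_1 (grade-1 part of the geometric product vB).
Using e1_|e12 = e2, e2_|e12 = -e1, e1_|e13 = e3, e3_|e13 = -e1, e2_|e23 = e3, e3_|e23 = -e2:
e1 coeff: -v2*b12 - v3*b13 = -(-4)*(4) - (-3)*(-2) = 10
e2 coeff: v1*b12 - v3*b23 = (-2)*(4) - (-3)*(-3) = -17
e3 coeff: v1*b13 + v2*b23 = (-2)*(-2) + (-4)*(-3) = 16
v _| B = 10*e1 - 17*e2 + 16*e3


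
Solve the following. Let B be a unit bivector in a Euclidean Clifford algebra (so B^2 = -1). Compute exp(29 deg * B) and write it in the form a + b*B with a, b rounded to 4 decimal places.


For a unit bivector B with B^2 = -1, the exponential series gives
e^(theta*B) = cos(theta) + sin(theta)*B (the GA analogue of Euler's formula).
theta = 29 degrees = 0.506145 rad
cos(29 deg) = 0.8746
sin(29 deg) = 0.4848
exp(theta*B) = 0.8746 + 0.4848*B


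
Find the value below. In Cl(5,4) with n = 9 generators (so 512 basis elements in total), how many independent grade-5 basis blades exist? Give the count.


Number of grade-k basis blades in Cl(p,q) with n = p + q is C(n, k).
n = 5 + 4 = 9
C(9, 5) = 9! / (5! * 4!)
= 362880 / (120 * 24)
= 126


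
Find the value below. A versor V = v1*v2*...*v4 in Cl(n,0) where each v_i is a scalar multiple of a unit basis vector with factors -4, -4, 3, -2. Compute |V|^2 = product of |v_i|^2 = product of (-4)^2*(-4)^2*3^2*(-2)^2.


Each vector v_i has |v_i|^2 = s_i^2
Squared scales: (-4)^2 = 16, (-4)^2 = 16, 3^2 = 9, (-2)^2 = 4
|V|^2 = 16 * 16 * 9 * 4
= 9216


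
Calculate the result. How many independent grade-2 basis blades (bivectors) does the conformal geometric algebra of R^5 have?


The conformal model of R^5 uses Cl(6,1) with m = 5 + 2 = 7 generators.
Number of grade-2 blades = C(m, 2) = C(7, 2)
= 7*6/2 = 21


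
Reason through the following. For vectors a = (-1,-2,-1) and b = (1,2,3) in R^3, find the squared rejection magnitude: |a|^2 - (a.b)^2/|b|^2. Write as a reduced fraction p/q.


|a|^2 = (-1)^2 + (-2)^2 + (-1)^2 = 6
|b|^2 = 1^2 + 2^2 + 3^2 = 14
a . b = (-1)*1 + (-2)*2 + (-1)*3 = -8
(a.b)^2 = (-8)^2 = 64
|rej|^2 = 6 - 64/14
= (84 - 64)/14
= 20/14
In lowest terms: 10/7


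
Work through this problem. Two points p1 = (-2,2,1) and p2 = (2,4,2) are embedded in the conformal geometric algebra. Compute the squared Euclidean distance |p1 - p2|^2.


p1 - p2 = (-4, -2, -1)
|p1 - p2|^2 = (-4)^2 + (-2)^2 + (-1)^2
= 16 + 4 + 1
= 21


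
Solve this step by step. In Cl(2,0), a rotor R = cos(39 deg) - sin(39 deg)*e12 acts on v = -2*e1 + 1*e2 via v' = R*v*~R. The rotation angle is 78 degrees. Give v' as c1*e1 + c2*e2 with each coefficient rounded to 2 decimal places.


Rotor R = cos(39deg) - sin(39deg)*e12
Rotation angle theta = 2 * 39 = 78 degrees
v' = R*v*~R rotates v by theta.
cos(78deg) = 0.2079, sin(78deg) = 0.9781
v'_1 = -2*cos(78deg) - 1*sin(78deg)
= -2*0.2079 - 1*0.9781
= -1.39
v'_2 = -2*sin(78deg) + 1*cos(78deg)
= -2*0.9781 + 1*0.2079
= -1.75
v' = -1.39*e1 - 1.75*e2


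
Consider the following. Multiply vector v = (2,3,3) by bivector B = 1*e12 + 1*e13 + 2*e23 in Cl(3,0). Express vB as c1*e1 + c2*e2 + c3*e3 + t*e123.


vB has grade-1 (vector) and grade-3 (trivector) parts: vB = (v _| B) + (v ^ B).
Vector part <vB>_1:
  e1: -v2*b12 - v3*b13 = -(3)*(1) - (3)*(1) = -6
  e2: v1*b12 - v3*b23 = (2)*(1) - (3)*(2) = -4
  e3: v1*b13 + v2*b23 = (2)*(1) + (3)*(2) = 8
Trivector part <vB>_3:
  e123: v1*b23 - v2*b13 + v3*b12 = (2)*(2) - (3)*(1) + (3)*(1) = 4
vB = -6*e1 - 4*e2 + 8*e3 + 4*e123


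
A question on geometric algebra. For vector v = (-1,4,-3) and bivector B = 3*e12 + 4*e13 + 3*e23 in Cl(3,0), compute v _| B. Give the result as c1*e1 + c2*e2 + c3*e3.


Left contraction v _| B = <vB>_1 (grade-1 part of the geometric product vB).
Using e1_|e12 = e2, e2_|e12 = -e1, e1_|e13 = e3, e3_|e13 = -e1, e2_|e23 = e3, e3_|e23 = -e2:
e1 coeff: -v2*b12 - v3*b13 = -(4)*(3) - (-3)*(4) = 0
e2 coeff: v1*b12 - v3*b23 = (-1)*(3) - (-3)*(3) = 6
e3 coeff: v1*b13 + v2*b23 = (-1)*(4) + (4)*(3) = 8
v _| B = 0*e1 + 6*e2 + 8*e3


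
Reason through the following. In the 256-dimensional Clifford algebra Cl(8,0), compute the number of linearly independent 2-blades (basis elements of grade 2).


Number of grade-k basis blades in Cl(p,q) with n = p + q is C(n, k).
n = 8 + 0 = 8
C(8, 2) = 8! / (2! * 6!)
= 40320 / (2 * 720)
= 28


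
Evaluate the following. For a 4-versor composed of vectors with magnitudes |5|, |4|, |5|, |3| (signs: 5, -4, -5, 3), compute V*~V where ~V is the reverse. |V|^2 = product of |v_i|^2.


Each vector v_i has |v_i|^2 = s_i^2
Squared scales: 5^2 = 25, (-4)^2 = 16, (-5)^2 = 25, 3^2 = 9
|V|^2 = 25 * 16 * 25 * 9
= 90000


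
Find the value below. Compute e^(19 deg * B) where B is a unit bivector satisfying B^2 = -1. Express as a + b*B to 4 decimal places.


For a unit bivector B with B^2 = -1, the exponential series gives
e^(theta*B) = cos(theta) + sin(theta)*B (the GA analogue of Euler's formula).
theta = 19 degrees = 0.331613 rad
cos(19 deg) = 0.9455
sin(19 deg) = 0.3256
exp(theta*B) = 0.9455 + 0.3256*B


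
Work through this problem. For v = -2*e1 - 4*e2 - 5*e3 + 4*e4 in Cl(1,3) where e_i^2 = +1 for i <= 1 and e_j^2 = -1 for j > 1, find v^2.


v^2 = sum of c_i^2 * e_i^2
Positive signature terms (e_i^2 = +1): (-2)^2 = 4
Negative signature terms (e_j^2 = -1): (-4)^2 + (-5)^2 + 4^2 = 57
v^2 = 4 - 57 = -53


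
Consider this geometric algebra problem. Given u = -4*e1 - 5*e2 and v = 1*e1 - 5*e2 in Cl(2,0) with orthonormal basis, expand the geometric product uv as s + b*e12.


Expand: (-4*e1 - 5*e2)(1*e1 - 5*e2)
= (-4)*1*e1e1 + (-4)*(-5)*e1e2 + (-5)*1*e2e1 + (-5)*(-5)*e2e2
Using e1^2 = e2^2 = 1, e2e1 = -e1e2:
Scalar part s = (-4)*1 + (-5)*(-5) = -4 + 25 = 21
Bivector part b = (-4)*(-5) - (-5)*1 = 20 - (-5) = 25
uv = 21 + 25*e12


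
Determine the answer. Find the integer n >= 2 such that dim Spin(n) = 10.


dim Spin(n) = dim so(n) = n(n-1)/2.
Solve n(n-1)/2 = 10, i.e. n^2 - n - 20 = 0.
Discriminant = 1 + 8*10 = 81
n = (1 + sqrt(81))/2 = (1 + 9)/2 = 5


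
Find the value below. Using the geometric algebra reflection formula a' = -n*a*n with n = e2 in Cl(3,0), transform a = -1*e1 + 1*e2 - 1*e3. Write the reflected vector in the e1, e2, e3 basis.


Reflection formula: a' = -n*a*n, with n = e2 (unit vector, n^2 = 1).
For reflection through hyperplane perp to e2:
The component along e2 flips sign, others stay.
a = (-1, 1, -1)
a' = (-1, -1, -1)
a' = -1*e1 - 1*e2 - 1*e3


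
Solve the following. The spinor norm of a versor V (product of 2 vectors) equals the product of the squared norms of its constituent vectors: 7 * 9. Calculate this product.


Spinor norm N(V) = |v1|^2 * |v2|^2 * ... * |v2|^2
= 7 * 9
Running product: 7, 63
N(V) = 63


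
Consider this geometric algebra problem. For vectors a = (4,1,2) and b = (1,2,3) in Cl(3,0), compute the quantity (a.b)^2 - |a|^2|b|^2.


a . b = 4*1 + 1*2 + 2*3
= 4 + 2 + 6 = 12
|a|^2 = 4^2 + 1^2 + 2^2 = 21
|b|^2 = 1^2 + 2^2 + 3^2 = 14
(a.b)^2 = 12^2 = 144
|a|^2 * |b|^2 = 21 * 14 = 294
Result = 144 - 294 = -150


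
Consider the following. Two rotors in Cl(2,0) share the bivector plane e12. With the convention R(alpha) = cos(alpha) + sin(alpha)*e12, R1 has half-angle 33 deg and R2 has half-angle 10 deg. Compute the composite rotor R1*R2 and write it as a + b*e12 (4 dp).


Same-plane rotors commute and their half-angles add:
R1*R2 = cos(a1 + a2) + sin(a1 + a2)*e12.
a1 + a2 = 33 + 10 = 43 deg
cos(43 deg) = 0.7314
sin(43 deg) = 0.6820
R1*R2 = 0.7314 + 0.6820*e12


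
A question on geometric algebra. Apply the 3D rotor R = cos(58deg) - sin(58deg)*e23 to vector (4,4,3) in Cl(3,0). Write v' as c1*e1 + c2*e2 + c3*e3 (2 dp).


Rotor R = cos(58deg) - sin(58deg)*e23
Rotation angle theta = 2 * 58 = 116 degrees in the e23 plane (e2 -> e3).
The component perpendicular to the plane (e1) is invariant: v'_1 = v1 = 4.00
cos(116deg) = -0.4384, sin(116deg) = 0.8988
v'_2 = v2*cos(theta) - v3*sin(theta) = 4*(-0.4384) - 3*0.8988 = -4.45
v'_3 = v2*sin(theta) + v3*cos(theta) = 4*0.8988 + 3*(-0.4384) = 2.28
v' = 4.00*e1 - 4.45*e2 + 2.28*e3


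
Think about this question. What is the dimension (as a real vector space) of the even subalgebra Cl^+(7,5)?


Even subalgebra dimension = 2^(n-1)
n = 7 + 5 = 12
2^(12 - 1) = 2^11 = 2048
Verification: sum of C(12,k) for even k = 1 + 66 + 495 + 924 + 495 + 66 + 1 = 2048
Result = 2048


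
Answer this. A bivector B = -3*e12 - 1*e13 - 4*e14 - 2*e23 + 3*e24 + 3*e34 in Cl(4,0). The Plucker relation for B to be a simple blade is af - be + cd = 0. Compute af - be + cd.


Plucker relation: af - be + cd
a*f = (-3)*3 = -9
b*e = (-1)*3 = -3
c*d = (-4)*(-2) = 8
af - be + cd = -9 - (-3) + 8
= 2


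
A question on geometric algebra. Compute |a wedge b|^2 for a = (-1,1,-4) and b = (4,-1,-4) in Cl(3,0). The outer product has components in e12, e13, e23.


a wedge b = (a1*b2 - a2*b1)*e12 + (a1*b3 - a3*b1)*e13 + (a2*b3 - a3*b2)*e23
e12 coeff: (-1)*(-1) - 1*4 = 1 - 4 = -3
e13 coeff: (-1)*(-4) - (-4)*4 = 4 - (-16) = 20
e23 coeff: 1*(-4) - (-4)*(-1) = -4 - 4 = -8
|a wedge b|^2 = (-3)^2 + 20^2 + (-8)^2
= 9 + 400 + 64
= 473


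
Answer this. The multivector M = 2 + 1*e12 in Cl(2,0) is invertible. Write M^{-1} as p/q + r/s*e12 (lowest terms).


M = 2 + 1*e12, where e12^2 = -1.
Since M commutes with its reverse ~M = a - b*e12, M * ~M = a^2 - b^2*e12^2 = a^2 + b^2.
So M^{-1} = ~M / (a^2 + b^2) = (a - b*e12)/(a^2 + b^2).
a^2 + b^2 = 4 + 1 = 5
Scalar part = 2/5 = 2/5
Bivector coeff = -1/5 = -1/5
M^{-1} = 2/5 - 1/5*e12


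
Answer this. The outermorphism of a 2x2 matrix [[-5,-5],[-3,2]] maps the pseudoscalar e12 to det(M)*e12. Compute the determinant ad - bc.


The outermorphism of a linear map f sends e1^e2 to f(e1)^f(e2).
f(e1) = -5*e1 - 3*e2
f(e2) = -5*e1 + 2*e2
f(e1) ^ f(e2) = (-5*e1 - 3*e2) ^ (-5*e1 + 2*e2)
= (-5)*2*e12 + (-3)*(-5)*e21
= (-10 - 15)*e12
= -25*e12
Coefficient = -25


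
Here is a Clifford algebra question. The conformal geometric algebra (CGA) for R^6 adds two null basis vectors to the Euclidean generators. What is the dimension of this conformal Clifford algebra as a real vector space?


The conformal model of R^6 uses Cl(7,1): the 6 Euclidean generators plus two extra orthogonal generators e+ (e+^2 = +1) and e- (e-^2 = -1), from which the null vectors e0, einf are built.
Number of generators m = 6 + 2 = 8.
dim Cl(p,q) = 2^m = 2^8 = 256


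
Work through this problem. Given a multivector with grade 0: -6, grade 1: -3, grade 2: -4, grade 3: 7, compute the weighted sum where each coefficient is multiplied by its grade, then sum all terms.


Grade-weighted sum = sum of grade_k * coefficient_k
0*(-6) = 0
1*(-3) = -3
2*(-4) = -8
3*7 = 21
Total = 0 + (-3) + (-8) + 21 = 10


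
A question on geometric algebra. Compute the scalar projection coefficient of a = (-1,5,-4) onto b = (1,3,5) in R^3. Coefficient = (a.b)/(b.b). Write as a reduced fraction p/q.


Projection coefficient = (a . b) / (b . b)
a . b = (-1)*1 + 5*3 + (-4)*5
= -1 + 15 + (-20) = -6
b . b = 1^2 + 3^2 + 5^2
= 1 + 9 + 25 = 35
Coefficient = -6/35
In lowest terms: -6/35


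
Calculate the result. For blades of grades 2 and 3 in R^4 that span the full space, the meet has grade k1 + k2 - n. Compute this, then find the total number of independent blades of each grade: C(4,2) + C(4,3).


Meet grade = grade(A) + grade(B) - n
= 2 + 3 - 4 = 1
C(4,2) = 6
C(4,3) = 4
dim_A + dim_B = 6 + 4 = 10


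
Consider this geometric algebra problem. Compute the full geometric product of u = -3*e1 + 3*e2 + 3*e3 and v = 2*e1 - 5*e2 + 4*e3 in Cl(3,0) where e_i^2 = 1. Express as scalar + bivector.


In Cl(3,0): e_i^2 = 1, e_ie_j = -e_je_i for i != j.
Scalar part = u . v = (-3)*2 + 3*(-5) + 3*4
= -6 + (-15) + 12 = -9
e12 coeff = (-3)*(-5) - 3*2 = 15 - 6 = 9
e13 coeff = (-3)*4 - 3*2 = -12 - 6 = -18
e23 coeff = 3*4 - 3*(-5) = 12 - (-15) = 27
uv = -9 + 9*e12 - 18*e13 + 27*e23


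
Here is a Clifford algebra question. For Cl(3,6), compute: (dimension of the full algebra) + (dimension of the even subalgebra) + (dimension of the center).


n = 3 + 6 = 9
Total dim = 2^9 = 512
Even subalgebra dim = 2^8 = 256
n is odd, so center dim = 2
Sum = 512 + 256 + 2 = 770


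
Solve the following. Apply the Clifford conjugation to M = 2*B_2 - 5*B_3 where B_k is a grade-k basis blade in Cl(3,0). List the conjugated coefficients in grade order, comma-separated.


Clifford conjugate sign for grade k: (-1)^(k(k+1)/2)
Grade 2: (-1)^(2*3/2) = (-1)^3 = -1, coeff 2 -> -2
Grade 3: (-1)^(3*4/2) = (-1)^6 = 1, coeff -5 -> -5
Conjugated coefficients: -2, -5


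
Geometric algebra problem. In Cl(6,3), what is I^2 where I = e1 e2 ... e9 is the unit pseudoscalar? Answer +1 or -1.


The pseudoscalar I = e1...e_n (product of all n generators) of Cl(p,q) satisfies I^2 = (-1)^(q + n(n-1)/2).
p = 6, q = 3, n = p + q = 9
n(n-1)/2 = 9 * 8 / 2 = 36
Exponent = q + n(n-1)/2 = 3 + 36 = 39
I^2 = (-1)^39 = -1


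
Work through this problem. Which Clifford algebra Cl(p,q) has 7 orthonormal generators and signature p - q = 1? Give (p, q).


We need p + q = 7 and p - q = 1.
Adding: 2p = 7 + 1 = 8, so p = 4.
Then q = 7 - 4 = 3.
(p, q) = (4, 3)


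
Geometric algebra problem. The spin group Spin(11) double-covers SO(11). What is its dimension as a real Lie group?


Spin(n) double-covers SO(n); both have Lie algebra so(n) of dimension n(n-1)/2.
n = 11
n(n-1) = 11 * 10 = 110
dim Spin(11) = 110/2 = 55


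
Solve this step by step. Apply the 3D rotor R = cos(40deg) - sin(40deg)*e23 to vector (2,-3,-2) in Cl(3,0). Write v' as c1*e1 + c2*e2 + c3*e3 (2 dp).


Rotor R = cos(40deg) - sin(40deg)*e23
Rotation angle theta = 2 * 40 = 80 degrees in the e23 plane (e2 -> e3).
The component perpendicular to the plane (e1) is invariant: v'_1 = v1 = 2.00
cos(80deg) = 0.1736, sin(80deg) = 0.9848
v'_2 = v2*cos(theta) - v3*sin(theta) = -3*0.1736 - (-2)*0.9848 = 1.45
v'_3 = v2*sin(theta) + v3*cos(theta) = -3*0.9848 + (-2)*0.1736 = -3.30
v' = 2.00*e1 + 1.45*e2 - 3.30*e3


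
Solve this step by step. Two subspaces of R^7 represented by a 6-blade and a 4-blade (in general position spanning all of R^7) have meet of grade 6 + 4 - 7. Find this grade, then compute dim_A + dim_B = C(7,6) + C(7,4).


Meet grade = grade(A) + grade(B) - n
= 6 + 4 - 7 = 3
C(7,6) = 7
C(7,4) = 35
dim_A + dim_B = 7 + 35 = 42


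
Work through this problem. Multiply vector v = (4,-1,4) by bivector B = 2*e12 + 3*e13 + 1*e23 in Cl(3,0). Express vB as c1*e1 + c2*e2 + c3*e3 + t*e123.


vB has grade-1 (vector) and grade-3 (trivector) parts: vB = (v _| B) + (v ^ B).
Vector part <vB>_1:
  e1: -v2*b12 - v3*b13 = -(-1)*(2) - (4)*(3) = -10
  e2: v1*b12 - v3*b23 = (4)*(2) - (4)*(1) = 4
  e3: v1*b13 + v2*b23 = (4)*(3) + (-1)*(1) = 11
Trivector part <vB>_3:
  e123: v1*b23 - v2*b13 + v3*b12 = (4)*(1) - (-1)*(3) + (4)*(2) = 15
vB = -10*e1 + 4*e2 + 11*e3 + 15*e123


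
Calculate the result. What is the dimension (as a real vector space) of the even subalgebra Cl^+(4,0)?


Even subalgebra dimension = 2^(n-1)
n = 4 + 0 = 4
2^(4 - 1) = 2^3 = 8
Verification: sum of C(4,k) for even k = 1 + 6 + 1 = 8
Result = 8


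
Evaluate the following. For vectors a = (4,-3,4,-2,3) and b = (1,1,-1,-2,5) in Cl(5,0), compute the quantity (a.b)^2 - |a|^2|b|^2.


a . b = 4*1 + (-3)*1 + 4*(-1) + (-2)*(-2) + 3*5
= 4 + (-3) + (-4) + 4 + 15 = 16
|a|^2 = 4^2 + (-3)^2 + 4^2 + (-2)^2 + 3^2 = 54
|b|^2 = 1^2 + 1^2 + (-1)^2 + (-2)^2 + 5^2 = 32
(a.b)^2 = 16^2 = 256
|a|^2 * |b|^2 = 54 * 32 = 1728
Result = 256 - 1728 = -1472


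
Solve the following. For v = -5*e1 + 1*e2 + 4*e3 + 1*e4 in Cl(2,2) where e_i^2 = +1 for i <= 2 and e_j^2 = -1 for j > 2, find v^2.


v^2 = sum of c_i^2 * e_i^2
Positive signature terms (e_i^2 = +1): (-5)^2 + 1^2 = 26
Negative signature terms (e_j^2 = -1): 4^2 + 1^2 = 17
v^2 = 26 - 17 = 9


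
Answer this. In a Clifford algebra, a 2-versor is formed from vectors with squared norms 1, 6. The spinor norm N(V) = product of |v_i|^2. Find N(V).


Spinor norm N(V) = |v1|^2 * |v2|^2 * ... * |v2|^2
= 1 * 6
Running product: 1, 6
N(V) = 6


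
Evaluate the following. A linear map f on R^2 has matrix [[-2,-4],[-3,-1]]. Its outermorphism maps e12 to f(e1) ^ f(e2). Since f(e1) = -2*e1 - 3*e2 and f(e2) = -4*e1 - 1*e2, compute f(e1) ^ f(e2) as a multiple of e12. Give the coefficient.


The outermorphism of a linear map f sends e1^e2 to f(e1)^f(e2).
f(e1) = -2*e1 - 3*e2
f(e2) = -4*e1 - 1*e2
f(e1) ^ f(e2) = (-2*e1 - 3*e2) ^ (-4*e1 - 1*e2)
= (-2)*(-1)*e12 + (-3)*(-4)*e21
= (2 - 12)*e12
= -10*e12
Coefficient = -10


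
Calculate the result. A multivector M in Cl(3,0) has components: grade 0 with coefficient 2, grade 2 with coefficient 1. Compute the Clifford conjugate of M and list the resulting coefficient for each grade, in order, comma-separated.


Clifford conjugate sign for grade k: (-1)^(k(k+1)/2)
Grade 0: (-1)^(0*1/2) = (-1)^0 = 1, coeff 2 -> 2
Grade 2: (-1)^(2*3/2) = (-1)^3 = -1, coeff 1 -> -1
Conjugated coefficients: 2, -1


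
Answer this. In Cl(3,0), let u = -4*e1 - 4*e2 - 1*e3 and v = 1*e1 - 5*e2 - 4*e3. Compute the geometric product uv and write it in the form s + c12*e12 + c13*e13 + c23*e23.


In Cl(3,0): e_i^2 = 1, e_ie_j = -e_je_i for i != j.
Scalar part = u . v = (-4)*1 + (-4)*(-5) + (-1)*(-4)
= -4 + 20 + 4 = 20
e12 coeff = (-4)*(-5) - (-4)*1 = 20 - (-4) = 24
e13 coeff = (-4)*(-4) - (-1)*1 = 16 - (-1) = 17
e23 coeff = (-4)*(-4) - (-1)*(-5) = 16 - 5 = 11
uv = 20 + 24*e12 + 17*e13 + 11*e23


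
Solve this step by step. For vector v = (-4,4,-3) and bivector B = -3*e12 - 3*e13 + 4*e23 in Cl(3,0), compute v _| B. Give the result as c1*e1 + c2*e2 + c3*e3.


Left contraction v _| B = <vB>_1 (grade-1 part of the geometric product vB).
Using e1_|e12 = e2, e2_|e12 = -e1, e1_|e13 = e3, e3_|e13 = -e1, e2_|e23 = e3, e3_|e23 = -e2:
e1 coeff: -v2*b12 - v3*b13 = -(4)*(-3) - (-3)*(-3) = 3
e2 coeff: v1*b12 - v3*b23 = (-4)*(-3) - (-3)*(4) = 24
e3 coeff: v1*b13 + v2*b23 = (-4)*(-3) + (4)*(4) = 28
v _| B = 3*e1 + 24*e2 + 28*e3


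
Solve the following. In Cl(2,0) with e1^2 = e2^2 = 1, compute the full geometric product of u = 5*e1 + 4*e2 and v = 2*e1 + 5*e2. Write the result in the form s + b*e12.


Expand: (5*e1 + 4*e2)(2*e1 + 5*e2)
= 5*2*e1e1 + 5*5*e1e2 + 4*2*e2e1 + 4*5*e2e2
Using e1^2 = e2^2 = 1, e2e1 = -e1e2:
Scalar part s = 5*2 + 4*5 = 10 + 20 = 30
Bivector part b = 5*5 - 4*2 = 25 - 8 = 17
uv = 30 + 17*e12


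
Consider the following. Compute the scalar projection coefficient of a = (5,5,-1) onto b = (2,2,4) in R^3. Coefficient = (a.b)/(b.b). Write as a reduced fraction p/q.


Projection coefficient = (a . b) / (b . b)
a . b = 5*2 + 5*2 + (-1)*4
= 10 + 10 + (-4) = 16
b . b = 2^2 + 2^2 + 4^2
= 4 + 4 + 16 = 24
Coefficient = 16/24
In lowest terms: 2/3


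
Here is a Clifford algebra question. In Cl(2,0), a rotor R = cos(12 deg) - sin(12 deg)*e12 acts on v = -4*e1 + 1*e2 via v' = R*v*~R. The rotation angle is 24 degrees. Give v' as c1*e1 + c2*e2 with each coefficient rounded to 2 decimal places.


Rotor R = cos(12deg) - sin(12deg)*e12
Rotation angle theta = 2 * 12 = 24 degrees
v' = R*v*~R rotates v by theta.
cos(24deg) = 0.9135, sin(24deg) = 0.4067
v'_1 = -4*cos(24deg) - 1*sin(24deg)
= -4*0.9135 - 1*0.4067
= -4.06
v'_2 = -4*sin(24deg) + 1*cos(24deg)
= -4*0.4067 + 1*0.9135
= -0.71
v' = -4.06*e1 - 0.71*e2


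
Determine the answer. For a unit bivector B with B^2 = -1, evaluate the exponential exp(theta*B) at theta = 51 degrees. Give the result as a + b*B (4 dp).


For a unit bivector B with B^2 = -1, the exponential series gives
e^(theta*B) = cos(theta) + sin(theta)*B (the GA analogue of Euler's formula).
theta = 51 degrees = 0.890118 rad
cos(51 deg) = 0.6293
sin(51 deg) = 0.7771
exp(theta*B) = 0.6293 + 0.7771*B


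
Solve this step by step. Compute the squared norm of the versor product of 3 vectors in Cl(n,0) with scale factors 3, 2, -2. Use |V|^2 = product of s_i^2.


Each vector v_i has |v_i|^2 = s_i^2
Squared scales: 3^2 = 9, 2^2 = 4, (-2)^2 = 4
|V|^2 = 9 * 4 * 4
= 144


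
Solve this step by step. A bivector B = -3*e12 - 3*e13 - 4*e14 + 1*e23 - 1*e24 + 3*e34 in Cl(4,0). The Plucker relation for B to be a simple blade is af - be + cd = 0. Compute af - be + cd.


Plucker relation: af - be + cd
a*f = (-3)*3 = -9
b*e = (-3)*(-1) = 3
c*d = (-4)*1 = -4
af - be + cd = -9 - 3 + (-4)
= -16


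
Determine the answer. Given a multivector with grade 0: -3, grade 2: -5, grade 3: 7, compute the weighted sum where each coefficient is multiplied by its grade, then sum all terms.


Grade-weighted sum = sum of grade_k * coefficient_k
0*(-3) = 0
2*(-5) = -10
3*7 = 21
Total = 0 + (-10) + 21 = 11


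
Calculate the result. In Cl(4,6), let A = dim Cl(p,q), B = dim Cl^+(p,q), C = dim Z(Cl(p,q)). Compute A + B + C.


n = 4 + 6 = 10
Total dim = 2^10 = 1024
Even subalgebra dim = 2^9 = 512
n is even, so center dim = 1
Sum = 1024 + 512 + 1 = 1537
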